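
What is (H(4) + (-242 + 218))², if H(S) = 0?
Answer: 576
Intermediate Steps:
(H(4) + (-242 + 218))² = (0 + (-242 + 218))² = (0 - 24)² = (-24)² = 576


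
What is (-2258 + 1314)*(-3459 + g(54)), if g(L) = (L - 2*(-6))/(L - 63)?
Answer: 9816656/3 ≈ 3.2722e+6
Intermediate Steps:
g(L) = (12 + L)/(-63 + L) (g(L) = (L + 12)/(-63 + L) = (12 + L)/(-63 + L))
(-2258 + 1314)*(-3459 + g(54)) = (-2258 + 1314)*(-3459 + (12 + 54)/(-63 + 54)) = -944*(-3459 + 66/(-9)) = -944*(-3459 - ⅑*66) = -944*(-3459 - 22/3) = -944*(-10399/3) = 9816656/3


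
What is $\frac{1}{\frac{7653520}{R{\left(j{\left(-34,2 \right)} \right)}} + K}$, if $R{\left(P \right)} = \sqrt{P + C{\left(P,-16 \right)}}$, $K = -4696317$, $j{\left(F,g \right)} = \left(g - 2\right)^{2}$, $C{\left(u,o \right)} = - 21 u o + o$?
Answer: $- \frac{4696317}{25716416388889} + \frac{1913380 i}{25716416388889} \approx -1.8262 \cdot 10^{-7} + 7.4403 \cdot 10^{-8} i$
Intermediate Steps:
$C{\left(u,o \right)} = o - 21 o u$ ($C{\left(u,o \right)} = - 21 o u + o = o - 21 o u$)
$j{\left(F,g \right)} = \left(-2 + g\right)^{2}$
$R{\left(P \right)} = \sqrt{-16 + 337 P}$ ($R{\left(P \right)} = \sqrt{P - 16 \left(1 - 21 P\right)} = \sqrt{P + \left(-16 + 336 P\right)} = \sqrt{-16 + 337 P}$)
$\frac{1}{\frac{7653520}{R{\left(j{\left(-34,2 \right)} \right)}} + K} = \frac{1}{\frac{7653520}{\sqrt{-16 + 337 \left(-2 + 2\right)^{2}}} - 4696317} = \frac{1}{\frac{7653520}{\sqrt{-16 + 337 \cdot 0^{2}}} - 4696317} = \frac{1}{\frac{7653520}{\sqrt{-16 + 337 \cdot 0}} - 4696317} = \frac{1}{\frac{7653520}{\sqrt{-16 + 0}} - 4696317} = \frac{1}{\frac{7653520}{\sqrt{-16}} - 4696317} = \frac{1}{\frac{7653520}{4 i} - 4696317} = \frac{1}{7653520 \left(- \frac{i}{4}\right) - 4696317} = \frac{1}{- 1913380 i - 4696317} = \frac{1}{-4696317 - 1913380 i} = \frac{-4696317 + 1913380 i}{25716416388889}$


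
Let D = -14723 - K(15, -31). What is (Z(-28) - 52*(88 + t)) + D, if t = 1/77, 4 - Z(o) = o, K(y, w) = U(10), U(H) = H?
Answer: -1484381/77 ≈ -19278.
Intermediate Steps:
K(y, w) = 10
Z(o) = 4 - o
t = 1/77 ≈ 0.012987
D = -14733 (D = -14723 - 1*10 = -14723 - 10 = -14733)
(Z(-28) - 52*(88 + t)) + D = ((4 - 1*(-28)) - 52*(88 + 1/77)) - 14733 = ((4 + 28) - 52*6777/77) - 14733 = (32 - 352404/77) - 14733 = -349940/77 - 14733 = -1484381/77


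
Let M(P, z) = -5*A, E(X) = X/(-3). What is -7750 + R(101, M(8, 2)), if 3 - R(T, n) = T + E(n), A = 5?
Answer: -23569/3 ≈ -7856.3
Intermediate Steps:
E(X) = -X/3 (E(X) = X*(-⅓) = -X/3)
M(P, z) = -25 (M(P, z) = -5*5 = -25)
R(T, n) = 3 - T + n/3 (R(T, n) = 3 - (T - n/3) = 3 + (-T + n/3) = 3 - T + n/3)
-7750 + R(101, M(8, 2)) = -7750 + (3 - 1*101 + (⅓)*(-25)) = -7750 + (3 - 101 - 25/3) = -7750 - 319/3 = -23569/3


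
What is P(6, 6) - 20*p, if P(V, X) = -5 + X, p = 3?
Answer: -59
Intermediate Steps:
P(6, 6) - 20*p = (-5 + 6) - 20*3 = 1 - 60 = -59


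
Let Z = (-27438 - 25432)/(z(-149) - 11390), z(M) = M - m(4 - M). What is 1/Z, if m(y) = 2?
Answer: 11541/52870 ≈ 0.21829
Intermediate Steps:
z(M) = -2 + M (z(M) = M - 1*2 = M - 2 = -2 + M)
Z = 52870/11541 (Z = (-27438 - 25432)/((-2 - 149) - 11390) = -52870/(-151 - 11390) = -52870/(-11541) = -52870*(-1/11541) = 52870/11541 ≈ 4.5811)
1/Z = 1/(52870/11541) = 11541/52870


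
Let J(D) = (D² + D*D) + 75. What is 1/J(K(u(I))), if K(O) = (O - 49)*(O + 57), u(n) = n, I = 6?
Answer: 1/14677437 ≈ 6.8132e-8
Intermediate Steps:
K(O) = (-49 + O)*(57 + O)
J(D) = 75 + 2*D² (J(D) = (D² + D²) + 75 = 2*D² + 75 = 75 + 2*D²)
1/J(K(u(I))) = 1/(75 + 2*(-2793 + 6² + 8*6)²) = 1/(75 + 2*(-2793 + 36 + 48)²) = 1/(75 + 2*(-2709)²) = 1/(75 + 2*7338681) = 1/(75 + 14677362) = 1/14677437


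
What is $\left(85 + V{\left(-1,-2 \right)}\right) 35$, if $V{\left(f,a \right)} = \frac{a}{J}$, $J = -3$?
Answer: $\frac{8995}{3} \approx 2998.3$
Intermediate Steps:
$V{\left(f,a \right)} = - \frac{a}{3}$ ($V{\left(f,a \right)} = \frac{a}{-3} = a \left(- \frac{1}{3}\right) = - \frac{a}{3}$)
$\left(85 + V{\left(-1,-2 \right)}\right) 35 = \left(85 - - \frac{2}{3}\right) 35 = \left(85 + \frac{2}{3}\right) 35 = \frac{257}{3} \cdot 35 = \frac{8995}{3}$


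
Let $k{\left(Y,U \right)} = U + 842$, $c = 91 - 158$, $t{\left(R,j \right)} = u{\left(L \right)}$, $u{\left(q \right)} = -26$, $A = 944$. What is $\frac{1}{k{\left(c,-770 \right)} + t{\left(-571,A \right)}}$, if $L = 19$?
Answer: $\frac{1}{46} \approx 0.021739$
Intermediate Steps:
$t{\left(R,j \right)} = -26$
$c = -67$
$k{\left(Y,U \right)} = 842 + U$
$\frac{1}{k{\left(c,-770 \right)} + t{\left(-571,A \right)}} = \frac{1}{\left(842 - 770\right) - 26} = \frac{1}{72 - 26} = \frac{1}{46}$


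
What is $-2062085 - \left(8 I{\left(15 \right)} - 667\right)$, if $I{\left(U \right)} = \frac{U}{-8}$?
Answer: $-2061403$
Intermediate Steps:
$I{\left(U \right)} = - \frac{U}{8}$ ($I{\left(U \right)} = U \left(- \frac{1}{8}\right) = - \frac{U}{8}$)
$-2062085 - \left(8 I{\left(15 \right)} - 667\right) = -2062085 - \left(8 \left(\left(- \frac{1}{8}\right) 15\right) - 667\right) = -2062085 - \left(8 \left(- \frac{15}{8}\right) - 667\right) = -2062085 - \left(-15 - 667\right) = -2062085 - -682 = -2062085 + 682 = -2061403$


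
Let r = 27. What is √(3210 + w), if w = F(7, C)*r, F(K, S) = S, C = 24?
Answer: √3858 ≈ 62.113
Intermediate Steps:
w = 648 (w = 24*27 = 648)
√(3210 + w) = √(3210 + 648) = √3858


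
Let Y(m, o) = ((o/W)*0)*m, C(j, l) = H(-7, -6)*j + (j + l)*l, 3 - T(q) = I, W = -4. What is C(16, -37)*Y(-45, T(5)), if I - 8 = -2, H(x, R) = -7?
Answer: 0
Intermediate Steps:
I = 6 (I = 8 - 2 = 6)
T(q) = -3 (T(q) = 3 - 1*6 = 3 - 6 = -3)
C(j, l) = -7*j + l*(j + l) (C(j, l) = -7*j + (j + l)*l = -7*j + l*(j + l))
Y(m, o) = 0 (Y(m, o) = ((o/(-4))*0)*m = ((o*(-¼))*0)*m = (-o/4*0)*m = 0*m = 0)
C(16, -37)*Y(-45, T(5)) = ((-37)² - 7*16 + 16*(-37))*0 = (1369 - 112 - 592)*0 = 665*0 = 0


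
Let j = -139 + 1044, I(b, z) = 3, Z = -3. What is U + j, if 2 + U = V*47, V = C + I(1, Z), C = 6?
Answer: 1326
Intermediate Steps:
V = 9 (V = 6 + 3 = 9)
U = 421 (U = -2 + 9*47 = -2 + 423 = 421)
j = 905
U + j = 421 + 905 = 1326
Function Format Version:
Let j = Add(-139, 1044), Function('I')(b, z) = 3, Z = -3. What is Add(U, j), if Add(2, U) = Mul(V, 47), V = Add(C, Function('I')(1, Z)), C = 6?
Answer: 1326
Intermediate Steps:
V = 9 (V = Add(6, 3) = 9)
U = 421 (U = Add(-2, Mul(9, 47)) = Add(-2, 423) = 421)
j = 905
Add(U, j) = Add(421, 905) = 1326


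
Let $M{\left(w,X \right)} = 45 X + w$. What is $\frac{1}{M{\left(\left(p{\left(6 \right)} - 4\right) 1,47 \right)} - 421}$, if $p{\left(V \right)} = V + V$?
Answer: $\frac{1}{1702} \approx 0.00058754$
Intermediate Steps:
$p{\left(V \right)} = 2 V$
$M{\left(w,X \right)} = w + 45 X$
$\frac{1}{M{\left(\left(p{\left(6 \right)} - 4\right) 1,47 \right)} - 421} = \frac{1}{\left(\left(2 \cdot 6 - 4\right) 1 + 45 \cdot 47\right) - 421} = \frac{1}{\left(\left(12 - 4\right) 1 + 2115\right) - 421} = \frac{1}{\left(8 \cdot 1 + 2115\right) - 421} = \frac{1}{\left(8 + 2115\right) - 421} = \frac{1}{2123 - 421} = \frac{1}{1702}$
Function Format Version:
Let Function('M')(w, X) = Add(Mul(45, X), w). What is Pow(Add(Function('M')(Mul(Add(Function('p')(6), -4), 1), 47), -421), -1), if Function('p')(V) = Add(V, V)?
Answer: Rational(1, 1702) ≈ 0.00058754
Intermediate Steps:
Function('p')(V) = Mul(2, V)
Function('M')(w, X) = Add(w, Mul(45, X))
Pow(Add(Function('M')(Mul(Add(Function('p')(6), -4), 1), 47), -421), -1) = Pow(Add(Add(Mul(Add(Mul(2, 6), -4), 1), Mul(45, 47)), -421), -1) = Pow(Add(Add(Mul(Add(12, -4), 1), 2115), -421), -1) = Pow(Add(Add(Mul(8, 1), 2115), -421), -1) = Pow(Add(Add(8, 2115), -421), -1) = Pow(Add(2123, -421), -1) = Pow(1702, -1) = Rational(1, 1702)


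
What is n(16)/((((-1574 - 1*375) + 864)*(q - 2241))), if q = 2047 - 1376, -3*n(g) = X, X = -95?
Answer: 19/1022070 ≈ 1.8590e-5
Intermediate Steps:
n(g) = 95/3 (n(g) = -1/3*(-95) = 95/3)
q = 671
n(16)/((((-1574 - 1*375) + 864)*(q - 2241))) = 95/(3*((((-1574 - 1*375) + 864)*(671 - 2241)))) = 95/(3*((((-1574 - 375) + 864)*(-1570)))) = 95/(3*(((-1949 + 864)*(-1570)))) = 95/(3*((-1085*(-1570)))) = (95/3)/1703450 = (95/3)*(1/1703450) = 19/1022070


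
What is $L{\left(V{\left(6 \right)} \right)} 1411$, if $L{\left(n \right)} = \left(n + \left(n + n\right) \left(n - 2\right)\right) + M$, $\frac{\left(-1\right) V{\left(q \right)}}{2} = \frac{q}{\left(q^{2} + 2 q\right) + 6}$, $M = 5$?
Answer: $\frac{658937}{81} \approx 8135.0$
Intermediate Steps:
$V{\left(q \right)} = - \frac{2 q}{6 + q^{2} + 2 q}$ ($V{\left(q \right)} = - 2 \frac{q}{\left(q^{2} + 2 q\right) + 6} = - 2 \frac{q}{6 + q^{2} + 2 q} = - \frac{2 q}{6 + q^{2} + 2 q}$)
$L{\left(n \right)} = 5 + n + 2 n \left(-2 + n\right)$ ($L{\left(n \right)} = \left(n + \left(n + n\right) \left(n - 2\right)\right) + 5 = \left(n + 2 n \left(-2 + n\right)\right) + 5 = 5 + n + 2 n \left(-2 + n\right)$)
$L{\left(V{\left(6 \right)} \right)} 1411 = \left(5 - 3 \left(\left(-2\right) 6 \frac{1}{6 + 6^{2} + 2 \cdot 6}\right) + 2 \left(\left(-2\right) 6 \frac{1}{6 + 6^{2} + 2 \cdot 6}\right)^{2}\right) 1411 = \left(5 - 3 \left(\left(-2\right) 6 \frac{1}{6 + 36 + 12}\right) + 2 \left(\left(-2\right) 6 \frac{1}{6 + 36 + 12}\right)^{2}\right) 1411 = \left(5 - 3 \left(\left(-2\right) 6 \cdot \frac{1}{54}\right) + 2 \left(\left(-2\right) 6 \cdot \frac{1}{54}\right)^{2}\right) 1411 = \left(5 - - \frac{2}{3} + 2 \left(- \frac{2}{9}\right)^{2}\right) 1411 = \left(5 + \frac{2}{3} + 2 \cdot \frac{4}{81}\right) 1411 = \left(5 + \frac{2}{3} + \frac{8}{81}\right) 1411 = \frac{467}{81} \cdot 1411 = \frac{658937}{81}$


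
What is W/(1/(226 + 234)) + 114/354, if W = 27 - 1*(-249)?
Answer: 7490659/59 ≈ 1.2696e+5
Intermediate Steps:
W = 276 (W = 27 + 249 = 276)
W/(1/(226 + 234)) + 114/354 = 276/(1/(226 + 234)) + 114/354 = 276/(1/460) + 114*(1/354) = 276/(1/460) + 19/59 = 276*460 + 19/59 = 126960 + 19/59 = 7490659/59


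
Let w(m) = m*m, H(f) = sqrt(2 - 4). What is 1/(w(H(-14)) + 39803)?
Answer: 1/39801 ≈ 2.5125e-5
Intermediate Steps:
H(f) = I*sqrt(2) (H(f) = sqrt(-2) = I*sqrt(2))
w(m) = m**2
1/(w(H(-14)) + 39803) = 1/((I*sqrt(2))**2 + 39803) = 1/(-2 + 39803) = 1/39801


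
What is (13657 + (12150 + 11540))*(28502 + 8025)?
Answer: 1364173869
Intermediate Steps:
(13657 + (12150 + 11540))*(28502 + 8025) = (13657 + 23690)*36527 = 37347*36527 = 1364173869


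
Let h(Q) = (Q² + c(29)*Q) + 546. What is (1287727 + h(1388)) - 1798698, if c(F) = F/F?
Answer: 1417507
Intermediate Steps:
c(F) = 1
h(Q) = 546 + Q + Q² (h(Q) = (Q² + 1*Q) + 546 = (Q² + Q) + 546 = (Q + Q²) + 546 = 546 + Q + Q²)
(1287727 + h(1388)) - 1798698 = (1287727 + (546 + 1388 + 1388²)) - 1798698 = (1287727 + (546 + 1388 + 1926544)) - 1798698 = (1287727 + 1928478) - 1798698 = 3216205 - 1798698 = 1417507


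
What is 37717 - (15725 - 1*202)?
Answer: 22194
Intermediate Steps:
37717 - (15725 - 1*202) = 37717 - (15725 - 202) = 37717 - 1*15523 = 37717 - 15523 = 22194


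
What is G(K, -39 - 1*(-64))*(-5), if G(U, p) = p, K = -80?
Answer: -125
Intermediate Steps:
G(K, -39 - 1*(-64))*(-5) = (-39 - 1*(-64))*(-5) = (-39 + 64)*(-5) = 25*(-5) = -125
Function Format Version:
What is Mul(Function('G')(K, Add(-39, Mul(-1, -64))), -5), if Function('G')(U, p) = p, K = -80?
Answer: -125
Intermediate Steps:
Mul(Function('G')(K, Add(-39, Mul(-1, -64))), -5) = Mul(Add(-39, Mul(-1, -64)), -5) = Mul(Add(-39, 64), -5) = Mul(25, -5) = -125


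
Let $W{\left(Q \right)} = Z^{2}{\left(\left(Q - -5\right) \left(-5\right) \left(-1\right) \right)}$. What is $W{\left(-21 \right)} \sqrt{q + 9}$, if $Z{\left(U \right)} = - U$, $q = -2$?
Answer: $6400 \sqrt{7} \approx 16933.0$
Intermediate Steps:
$W{\left(Q \right)} = \left(-25 - 5 Q\right)^{2}$ ($W{\left(Q \right)} = \left(- \left(Q - -5\right) \left(-5\right) \left(-1\right)\right)^{2} = \left(- \left(Q + 5\right) \left(-5\right) \left(-1\right)\right)^{2} = \left(- \left(5 + Q\right) \left(-5\right) \left(-1\right)\right)^{2} = \left(- \left(-25 - 5 Q\right) \left(-1\right)\right)^{2} = \left(- (25 + 5 Q)\right)^{2} = \left(-25 - 5 Q\right)^{2}$)
$W{\left(-21 \right)} \sqrt{q + 9} = 25 \left(5 - 21\right)^{2} \sqrt{-2 + 9} = 25 \left(-16\right)^{2} \sqrt{7} = 25 \cdot 256 \sqrt{7} = 6400 \sqrt{7}$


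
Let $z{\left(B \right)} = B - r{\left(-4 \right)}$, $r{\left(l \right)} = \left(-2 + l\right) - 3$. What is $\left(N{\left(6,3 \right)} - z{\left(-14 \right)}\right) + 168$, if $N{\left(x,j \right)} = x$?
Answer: $179$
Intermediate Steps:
$r{\left(l \right)} = -5 + l$
$z{\left(B \right)} = 9 + B$ ($z{\left(B \right)} = B - \left(-5 - 4\right) = B - -9 = B + 9 = 9 + B$)
$\left(N{\left(6,3 \right)} - z{\left(-14 \right)}\right) + 168 = \left(6 - \left(9 - 14\right)\right) + 168 = \left(6 - -5\right) + 168 = \left(6 + 5\right) + 168 = 11 + 168 = 179$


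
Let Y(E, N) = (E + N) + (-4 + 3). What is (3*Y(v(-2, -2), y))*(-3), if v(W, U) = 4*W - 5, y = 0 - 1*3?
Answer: 153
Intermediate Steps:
y = -3 (y = 0 - 3 = -3)
v(W, U) = -5 + 4*W
Y(E, N) = -1 + E + N (Y(E, N) = (E + N) - 1 = -1 + E + N)
(3*Y(v(-2, -2), y))*(-3) = (3*(-1 + (-5 + 4*(-2)) - 3))*(-3) = (3*(-1 + (-5 - 8) - 3))*(-3) = (3*(-1 - 13 - 3))*(-3) = (3*(-17))*(-3) = -51*(-3) = 153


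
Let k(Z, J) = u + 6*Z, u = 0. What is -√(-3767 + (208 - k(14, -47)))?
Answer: -I*√3643 ≈ -60.357*I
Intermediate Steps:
k(Z, J) = 6*Z (k(Z, J) = 0 + 6*Z = 6*Z)
-√(-3767 + (208 - k(14, -47))) = -√(-3767 + (208 - 6*14)) = -√(-3767 + (208 - 1*84)) = -√(-3767 + (208 - 84)) = -√(-3767 + 124) = -√(-3643) = -I*√3643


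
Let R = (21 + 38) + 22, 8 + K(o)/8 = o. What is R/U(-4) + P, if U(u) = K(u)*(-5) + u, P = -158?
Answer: -75127/476 ≈ -157.83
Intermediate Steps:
K(o) = -64 + 8*o
U(u) = 320 - 39*u (U(u) = (-64 + 8*u)*(-5) + u = (320 - 40*u) + u = 320 - 39*u)
R = 81 (R = 59 + 22 = 81)
R/U(-4) + P = 81/(320 - 39*(-4)) - 158 = 81/(320 + 156) - 158 = 81/476 - 158 = -75127/476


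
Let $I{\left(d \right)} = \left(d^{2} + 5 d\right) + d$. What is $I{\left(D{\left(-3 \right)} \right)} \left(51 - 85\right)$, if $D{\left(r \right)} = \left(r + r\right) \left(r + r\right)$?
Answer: $-51408$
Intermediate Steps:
$D{\left(r \right)} = 4 r^{2}$ ($D{\left(r \right)} = 2 r 2 r = 4 r^{2}$)
$I{\left(d \right)} = d^{2} + 6 d$
$I{\left(D{\left(-3 \right)} \right)} \left(51 - 85\right) = 4 \left(-3\right)^{2} \left(6 + 4 \left(-3\right)^{2}\right) \left(51 - 85\right) = 4 \cdot 9 \left(6 + 4 \cdot 9\right) \left(-34\right) = 36 \left(6 + 36\right) \left(-34\right) = 36 \cdot 42 \left(-34\right) = 1512 \left(-34\right) = -51408$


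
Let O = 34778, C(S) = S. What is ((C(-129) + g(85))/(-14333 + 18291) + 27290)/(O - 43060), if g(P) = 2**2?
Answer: -108013695/32780156 ≈ -3.2951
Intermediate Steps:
g(P) = 4
((C(-129) + g(85))/(-14333 + 18291) + 27290)/(O - 43060) = ((-129 + 4)/(-14333 + 18291) + 27290)/(34778 - 43060) = (-125/3958 + 27290)/(-8282) = (-125*1/3958 + 27290)*(-1/8282) = (-125/3958 + 27290)*(-1/8282) = (108013695/3958)*(-1/8282) = -108013695/32780156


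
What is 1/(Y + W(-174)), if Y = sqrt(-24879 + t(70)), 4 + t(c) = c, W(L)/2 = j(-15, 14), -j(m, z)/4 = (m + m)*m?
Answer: -400/1442757 - I*sqrt(2757)/4328271 ≈ -0.00027725 - 1.2131e-5*I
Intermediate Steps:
j(m, z) = -8*m**2 (j(m, z) = -4*(m + m)*m = -4*2*m*m = -8*m**2)
W(L) = -3600 (W(L) = 2*(-8*(-15)**2) = 2*(-8*225) = 2*(-1800) = -3600)
t(c) = -4 + c
Y = 3*I*sqrt(2757) (Y = sqrt(-24879 + (-4 + 70)) = sqrt(-24879 + 66) = sqrt(-24813) = 3*I*sqrt(2757) ≈ 157.52*I)
1/(Y + W(-174)) = 1/(3*I*sqrt(2757) - 3600) = 1/(-3600 + 3*I*sqrt(2757))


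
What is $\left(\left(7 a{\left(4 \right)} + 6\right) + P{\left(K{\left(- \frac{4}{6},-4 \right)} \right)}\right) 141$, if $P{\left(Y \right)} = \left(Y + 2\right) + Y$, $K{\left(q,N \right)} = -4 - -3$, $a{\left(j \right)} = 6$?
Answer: $6768$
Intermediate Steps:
$K{\left(q,N \right)} = -1$ ($K{\left(q,N \right)} = -4 + 3 = -1$)
$P{\left(Y \right)} = 2 + 2 Y$ ($P{\left(Y \right)} = \left(2 + Y\right) + Y = 2 + 2 Y$)
$\left(\left(7 a{\left(4 \right)} + 6\right) + P{\left(K{\left(- \frac{4}{6},-4 \right)} \right)}\right) 141 = \left(\left(7 \cdot 6 + 6\right) + \left(2 + 2 \left(-1\right)\right)\right) 141 = \left(\left(42 + 6\right) + \left(2 - 2\right)\right) 141 = \left(48 + 0\right) 141 = 48 \cdot 141 = 6768$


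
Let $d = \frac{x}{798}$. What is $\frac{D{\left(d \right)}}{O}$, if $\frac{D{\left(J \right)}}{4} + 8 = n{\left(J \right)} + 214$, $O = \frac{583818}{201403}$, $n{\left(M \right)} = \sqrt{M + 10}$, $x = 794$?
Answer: $\frac{82978036}{291909} + \frac{402806 \sqrt{1750413}}{116471691} \approx 288.84$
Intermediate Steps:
$d = \frac{397}{399}$ ($d = \frac{794}{798} = 794 \cdot \frac{1}{798} = \frac{397}{399} \approx 0.99499$)
$n{\left(M \right)} = \sqrt{10 + M}$
$O = \frac{583818}{201403}$ ($O = 583818 \cdot \frac{1}{201403} = \frac{583818}{201403} \approx 2.8988$)
$D{\left(J \right)} = 824 + 4 \sqrt{10 + J}$ ($D{\left(J \right)} = -32 + 4 \left(\sqrt{10 + J} + 214\right) = -32 + 4 \left(214 + \sqrt{10 + J}\right) = -32 + \left(856 + 4 \sqrt{10 + J}\right) = 824 + 4 \sqrt{10 + J}$)
$\frac{D{\left(d \right)}}{O} = \frac{824 + 4 \sqrt{10 + \frac{397}{399}}}{\frac{583818}{201403}} = \left(824 + 4 \sqrt{\frac{4387}{399}}\right) \frac{201403}{583818} = \left(824 + 4 \frac{\sqrt{1750413}}{399}\right) \frac{201403}{583818} = \left(824 + \frac{4 \sqrt{1750413}}{399}\right) \frac{201403}{583818} = \frac{82978036}{291909} + \frac{402806 \sqrt{1750413}}{116471691}$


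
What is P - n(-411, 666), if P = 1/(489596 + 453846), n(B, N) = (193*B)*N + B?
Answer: 49841596498819/943442 ≈ 5.2830e+7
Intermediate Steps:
n(B, N) = B + 193*B*N (n(B, N) = 193*B*N + B = B + 193*B*N)
P = 1/943442 ≈ 1.0599e-6
P - n(-411, 666) = 1/943442 - (-411)*(1 + 193*666) = 1/943442 - (-411)*(1 + 128538) = 1/943442 - (-411)*128539 = 1/943442 - 1*(-52829529) = 1/943442 + 52829529 = 49841596498819/943442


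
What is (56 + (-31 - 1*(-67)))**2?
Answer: 8464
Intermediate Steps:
(56 + (-31 - 1*(-67)))**2 = (56 + (-31 + 67))**2 = (56 + 36)**2 = 92**2 = 8464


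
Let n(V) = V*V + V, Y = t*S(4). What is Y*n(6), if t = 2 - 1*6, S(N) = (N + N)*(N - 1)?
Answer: -4032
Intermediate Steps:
S(N) = 2*N*(-1 + N) (S(N) = (2*N)*(-1 + N) = 2*N*(-1 + N))
t = -4 (t = 2 - 6 = -4)
Y = -96 (Y = -8*4*(-1 + 4) = -8*4*3 = -4*24 = -96)
n(V) = V + V² (n(V) = V² + V = V + V²)
Y*n(6) = -576*(1 + 6) = -576*7 = -96*42 = -4032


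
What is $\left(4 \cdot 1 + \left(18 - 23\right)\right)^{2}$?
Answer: $1$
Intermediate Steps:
$\left(4 \cdot 1 + \left(18 - 23\right)\right)^{2} = \left(4 + \left(18 - 23\right)\right)^{2} = \left(4 - 5\right)^{2} = \left(-1\right)^{2} = 1$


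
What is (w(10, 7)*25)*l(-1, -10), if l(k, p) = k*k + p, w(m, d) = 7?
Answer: -1575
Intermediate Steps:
l(k, p) = p + k² (l(k, p) = k² + p = p + k²)
(w(10, 7)*25)*l(-1, -10) = (7*25)*(-10 + (-1)²) = 175*(-10 + 1) = 175*(-9) = -1575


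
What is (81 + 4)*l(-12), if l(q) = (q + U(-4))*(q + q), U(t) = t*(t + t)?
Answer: -40800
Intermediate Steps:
U(t) = 2*t² (U(t) = t*(2*t) = 2*t²)
l(q) = 2*q*(32 + q) (l(q) = (q + 2*(-4)²)*(q + q) = (q + 2*16)*(2*q) = (q + 32)*(2*q) = (32 + q)*(2*q) = 2*q*(32 + q))
(81 + 4)*l(-12) = (81 + 4)*(2*(-12)*(32 - 12)) = 85*(2*(-12)*20) = 85*(-480) = -40800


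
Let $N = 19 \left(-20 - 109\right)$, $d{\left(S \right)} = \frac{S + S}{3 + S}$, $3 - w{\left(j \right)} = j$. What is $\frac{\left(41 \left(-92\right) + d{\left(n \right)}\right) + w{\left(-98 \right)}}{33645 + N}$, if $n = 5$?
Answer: $- \frac{1631}{13864} \approx -0.11764$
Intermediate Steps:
$w{\left(j \right)} = 3 - j$
$d{\left(S \right)} = \frac{2 S}{3 + S}$
$N = -2451$ ($N = 19 \left(-129\right) = -2451$)
$\frac{\left(41 \left(-92\right) + d{\left(n \right)}\right) + w{\left(-98 \right)}}{33645 + N} = \frac{\left(41 \left(-92\right) + 2 \cdot 5 \frac{1}{3 + 5}\right) + \left(3 - -98\right)}{33645 - 2451} = \frac{\left(-3772 + 2 \cdot 5 \cdot \frac{1}{8}\right) + \left(3 + 98\right)}{31194} = \left(\left(-3772 + 2 \cdot 5 \cdot \frac{1}{8}\right) + 101\right) \frac{1}{31194} = \left(\left(-3772 + \frac{5}{4}\right) + 101\right) \frac{1}{31194} = \left(- \frac{15083}{4} + 101\right) \frac{1}{31194} = \left(- \frac{14679}{4}\right) \frac{1}{31194} = - \frac{1631}{13864}$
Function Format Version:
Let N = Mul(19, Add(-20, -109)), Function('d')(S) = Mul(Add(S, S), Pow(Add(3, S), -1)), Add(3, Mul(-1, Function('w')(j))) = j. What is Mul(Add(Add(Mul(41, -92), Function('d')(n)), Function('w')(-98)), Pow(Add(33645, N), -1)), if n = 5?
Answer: Rational(-1631, 13864) ≈ -0.11764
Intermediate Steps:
Function('w')(j) = Add(3, Mul(-1, j))
Function('d')(S) = Mul(2, S, Pow(Add(3, S), -1)) (Function('d')(S) = Mul(Mul(2, S), Pow(Add(3, S), -1)) = Mul(2, S, Pow(Add(3, S), -1)))
N = -2451 (N = Mul(19, -129) = -2451)
Mul(Add(Add(Mul(41, -92), Function('d')(n)), Function('w')(-98)), Pow(Add(33645, N), -1)) = Mul(Add(Add(Mul(41, -92), Mul(2, 5, Pow(Add(3, 5), -1))), Add(3, Mul(-1, -98))), Pow(Add(33645, -2451), -1)) = Mul(Add(Add(-3772, Mul(2, 5, Pow(8, -1))), Add(3, 98)), Pow(31194, -1)) = Mul(Add(Add(-3772, Mul(2, 5, Rational(1, 8))), 101), Rational(1, 31194)) = Mul(Add(Add(-3772, Rational(5, 4)), 101), Rational(1, 31194)) = Mul(Add(Rational(-15083, 4), 101), Rational(1, 31194)) = Mul(Rational(-14679, 4), Rational(1, 31194)) = Rational(-1631, 13864)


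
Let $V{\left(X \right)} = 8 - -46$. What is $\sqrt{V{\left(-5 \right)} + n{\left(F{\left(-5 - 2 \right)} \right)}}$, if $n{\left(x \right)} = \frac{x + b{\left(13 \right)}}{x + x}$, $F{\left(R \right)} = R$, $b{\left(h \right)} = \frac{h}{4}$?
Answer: $\frac{\sqrt{42546}}{28} \approx 7.3667$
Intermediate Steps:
$b{\left(h \right)} = \frac{h}{4}$ ($b{\left(h \right)} = h \frac{1}{4} = \frac{h}{4}$)
$V{\left(X \right)} = 54$ ($V{\left(X \right)} = 8 + 46 = 54$)
$n{\left(x \right)} = \frac{\frac{13}{4} + x}{2 x}$ ($n{\left(x \right)} = \frac{x + \frac{1}{4} \cdot 13}{x + x} = \frac{x + \frac{13}{4}}{2 x} = \left(\frac{13}{4} + x\right) \frac{1}{2 x} = \frac{\frac{13}{4} + x}{2 x}$)
$\sqrt{V{\left(-5 \right)} + n{\left(F{\left(-5 - 2 \right)} \right)}} = \sqrt{54 + \frac{13 + 4 \left(-5 - 2\right)}{8 \left(-5 - 2\right)}} = \sqrt{54 + \frac{13 + 4 \left(-7\right)}{8 \left(-7\right)}} = \sqrt{54 + \frac{1}{8} \left(- \frac{1}{7}\right) \left(13 - 28\right)} = \sqrt{54 + \frac{1}{8} \left(- \frac{1}{7}\right) \left(-15\right)} = \sqrt{54 + \frac{15}{56}} = \sqrt{\frac{3039}{56}} = \frac{\sqrt{42546}}{28}$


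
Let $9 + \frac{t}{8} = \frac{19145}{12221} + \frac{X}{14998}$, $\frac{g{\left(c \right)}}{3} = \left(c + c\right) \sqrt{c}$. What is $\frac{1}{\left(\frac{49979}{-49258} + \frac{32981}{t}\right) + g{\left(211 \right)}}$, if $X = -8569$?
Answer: $\frac{10781310657836372775516357604884}{7059923104336875056331208192337199335} + \frac{26450014751089845219087318333216 \sqrt{211}}{7059923104336875056331208192337199335} \approx 5.5948 \cdot 10^{-5}$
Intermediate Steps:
$g{\left(c \right)} = 6 c^{\frac{3}{2}}$ ($g{\left(c \right)} = 3 \left(c + c\right) \sqrt{c} = 3 \cdot 2 c \sqrt{c} = 3 \cdot 2 c^{\frac{3}{2}} = 6 c^{\frac{3}{2}}$)
$t = - \frac{5868800244}{91645279}$ ($t = -72 + 8 \left(\frac{19145}{12221} - \frac{8569}{14998}\right) = -72 + 8 \cdot \frac{182414961}{183290558} = -72 + \frac{729659844}{91645279} = - \frac{5868800244}{91645279} \approx -64.038$)
$\frac{1}{\left(\frac{49979}{-49258} + \frac{32981}{t}\right) + g{\left(211 \right)}} = \frac{1}{\left(\frac{49979}{-49258} + \frac{32981}{- \frac{5868800244}{91645279}}\right) + 6 \cdot 211^{\frac{3}{2}}} = \frac{1}{\left(49979 \left(- \frac{1}{49258}\right) + 32981 \left(- \frac{91645279}{5868800244}\right)\right) + 6 \cdot 211 \sqrt{211}} = \frac{1}{\left(- \frac{49979}{49258} - \frac{3022552946699}{5868800244}\right) + 1266 \sqrt{211}} = \frac{1}{- \frac{74589114907947109}{144542681209476} + 1266 \sqrt{211}}$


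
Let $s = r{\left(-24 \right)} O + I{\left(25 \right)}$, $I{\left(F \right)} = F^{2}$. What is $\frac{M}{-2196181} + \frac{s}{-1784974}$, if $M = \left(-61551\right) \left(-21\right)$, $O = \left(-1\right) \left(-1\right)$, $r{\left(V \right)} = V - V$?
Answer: $- \frac{2308578241279}{3920125984294} \approx -0.5889$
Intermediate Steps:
$r{\left(V \right)} = 0$
$O = 1$
$s = 625$ ($s = 0 \cdot 1 + 25^{2} = 0 + 625 = 625$)
$M = 1292571$
$\frac{M}{-2196181} + \frac{s}{-1784974} = \frac{1292571}{-2196181} + \frac{625}{-1784974} = 1292571 \left(- \frac{1}{2196181}\right) + 625 \left(- \frac{1}{1784974}\right) = - \frac{1292571}{2196181} - \frac{625}{1784974} = - \frac{2308578241279}{3920125984294}$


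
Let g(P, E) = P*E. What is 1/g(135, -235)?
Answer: -1/31725 ≈ -3.1521e-5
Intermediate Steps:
g(P, E) = E*P
1/g(135, -235) = 1/(-235*135) = 1/(-31725) = -1/31725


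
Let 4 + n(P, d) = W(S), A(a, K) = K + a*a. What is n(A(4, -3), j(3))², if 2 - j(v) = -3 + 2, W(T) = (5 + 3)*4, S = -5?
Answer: 784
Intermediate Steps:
W(T) = 32 (W(T) = 8*4 = 32)
j(v) = 3 (j(v) = 2 - (-3 + 2) = 2 - 1*(-1) = 2 + 1 = 3)
A(a, K) = K + a²
n(P, d) = 28 (n(P, d) = -4 + 32 = 28)
n(A(4, -3), j(3))² = 28² = 784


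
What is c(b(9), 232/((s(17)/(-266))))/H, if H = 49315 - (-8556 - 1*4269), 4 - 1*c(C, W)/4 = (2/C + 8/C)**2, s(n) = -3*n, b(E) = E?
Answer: 224/1258335 ≈ 0.00017801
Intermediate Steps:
c(C, W) = 16 - 400/C**2 (c(C, W) = 16 - 4*(2/C + 8/C)**2 = 16 - 4*100/C**2 = 16 - 400/C**2)
H = 62140 (H = 49315 - (-8556 - 4269) = 49315 - 1*(-12825) = 49315 + 12825 = 62140)
c(b(9), 232/((s(17)/(-266))))/H = (16 - 400/9**2)/62140 = (16 - 400*1/81)*(1/62140) = (16 - 400/81)*(1/62140) = (896/81)*(1/62140) = 224/1258335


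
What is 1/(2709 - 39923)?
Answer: -1/37214 ≈ -2.6872e-5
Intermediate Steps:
1/(2709 - 39923) = 1/(-37214) = -1/37214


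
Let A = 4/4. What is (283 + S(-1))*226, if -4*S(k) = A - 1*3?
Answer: 64071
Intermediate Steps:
A = 1 (A = 4*(1/4) = 1)
S(k) = 1/2 (S(k) = -(1 - 1*3)/4 = -(1 - 3)/4 = -1/4*(-2) = 1/2)
(283 + S(-1))*226 = (283 + 1/2)*226 = (567/2)*226 = 64071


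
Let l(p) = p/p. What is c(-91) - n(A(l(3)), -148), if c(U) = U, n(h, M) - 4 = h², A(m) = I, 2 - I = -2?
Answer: -111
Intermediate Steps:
I = 4 (I = 2 - 1*(-2) = 2 + 2 = 4)
l(p) = 1
A(m) = 4
n(h, M) = 4 + h²
c(-91) - n(A(l(3)), -148) = -91 - (4 + 4²) = -91 - (4 + 16) = -91 - 1*20 = -91 - 20 = -111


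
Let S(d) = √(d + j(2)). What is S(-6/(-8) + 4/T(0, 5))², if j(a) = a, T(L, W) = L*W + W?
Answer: 71/20 ≈ 3.5500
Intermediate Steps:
T(L, W) = W + L*W
S(d) = √(2 + d) (S(d) = √(d + 2) = √(2 + d))
S(-6/(-8) + 4/T(0, 5))² = (√(2 + (-6/(-8) + 4/((5*(1 + 0))))))² = (√(2 + (-6*(-⅛) + 4/((5*1)))))² = (√(2 + (¾ + 4/5)))² = (√(2 + (¾ + 4*(⅕))))² = (√(2 + (¾ + ⅘)))² = (√(2 + 31/20))² = (√(71/20))² = (√355/10)² = 71/20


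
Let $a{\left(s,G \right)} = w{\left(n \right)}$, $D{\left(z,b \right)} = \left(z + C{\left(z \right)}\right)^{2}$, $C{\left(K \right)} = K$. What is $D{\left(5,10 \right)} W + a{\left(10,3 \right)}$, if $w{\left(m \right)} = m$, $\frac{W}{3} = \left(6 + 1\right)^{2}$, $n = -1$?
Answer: $14699$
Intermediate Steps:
$D{\left(z,b \right)} = 4 z^{2}$ ($D{\left(z,b \right)} = \left(z + z\right)^{2} = \left(2 z\right)^{2} = 4 z^{2}$)
$W = 147$ ($W = 3 \left(6 + 1\right)^{2} = 3 \cdot 7^{2} = 3 \cdot 49 = 147$)
$a{\left(s,G \right)} = -1$
$D{\left(5,10 \right)} W + a{\left(10,3 \right)} = 4 \cdot 5^{2} \cdot 147 - 1 = 4 \cdot 25 \cdot 147 - 1 = 100 \cdot 147 - 1 = 14700 - 1 = 14699$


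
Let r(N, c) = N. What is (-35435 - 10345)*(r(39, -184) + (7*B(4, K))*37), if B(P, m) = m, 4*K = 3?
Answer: -10678185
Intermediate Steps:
K = ¾ (K = (¼)*3 = ¾ ≈ 0.75000)
(-35435 - 10345)*(r(39, -184) + (7*B(4, K))*37) = (-35435 - 10345)*(39 + (7*(¾))*37) = -45780*(39 + (21/4)*37) = -45780*(39 + 777/4) = -45780*933/4 = -10678185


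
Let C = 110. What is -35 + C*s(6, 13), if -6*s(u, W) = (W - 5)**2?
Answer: -3625/3 ≈ -1208.3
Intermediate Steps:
s(u, W) = -(-5 + W)**2/6 (s(u, W) = -(W - 5)**2/6 = -(-5 + W)**2/6)
-35 + C*s(6, 13) = -35 + 110*(-(-5 + 13)**2/6) = -35 + 110*(-1/6*8**2) = -35 + 110*(-1/6*64) = -35 + 110*(-32/3) = -35 - 3520/3 = -3625/3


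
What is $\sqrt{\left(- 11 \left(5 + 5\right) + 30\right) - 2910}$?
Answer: $i \sqrt{2990} \approx 54.681 i$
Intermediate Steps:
$\sqrt{\left(- 11 \left(5 + 5\right) + 30\right) - 2910} = \sqrt{\left(\left(-11\right) 10 + 30\right) - 2910} = \sqrt{\left(-110 + 30\right) - 2910} = \sqrt{-80 - 2910} = \sqrt{-2990} = i \sqrt{2990}$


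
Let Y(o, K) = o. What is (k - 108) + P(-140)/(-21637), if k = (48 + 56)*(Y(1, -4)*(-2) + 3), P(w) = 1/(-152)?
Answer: -13155295/3288824 ≈ -4.0000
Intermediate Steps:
P(w) = -1/152
k = 104 (k = (48 + 56)*(1*(-2) + 3) = 104*(-2 + 3) = 104*1 = 104)
(k - 108) + P(-140)/(-21637) = (104 - 108) - 1/152/(-21637) = -4 - 1/152*(-1/21637) = -4 + 1/3288824 = -13155295/3288824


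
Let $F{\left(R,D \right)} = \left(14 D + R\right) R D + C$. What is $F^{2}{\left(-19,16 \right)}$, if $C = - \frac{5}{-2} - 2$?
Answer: $\frac{15534880321}{4} \approx 3.8837 \cdot 10^{9}$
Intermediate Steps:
$C = \frac{1}{2}$ ($C = \left(-5\right) \left(- \frac{1}{2}\right) - 2 = \frac{5}{2} - 2 = \frac{1}{2} \approx 0.5$)
$F{\left(R,D \right)} = \frac{1}{2} + D R \left(R + 14 D\right)$ ($F{\left(R,D \right)} = \left(14 D + R\right) R D + \frac{1}{2} = \left(R + 14 D\right) R D + \frac{1}{2} = R \left(R + 14 D\right) D + \frac{1}{2} = D R \left(R + 14 D\right) + \frac{1}{2} = \frac{1}{2} + D R \left(R + 14 D\right)$)
$F^{2}{\left(-19,16 \right)} = \left(\frac{1}{2} + 16 \left(-19\right)^{2} + 14 \left(-19\right) 16^{2}\right)^{2} = \left(\frac{1}{2} + 16 \cdot 361 + 14 \left(-19\right) 256\right)^{2} = \left(\frac{1}{2} + 5776 - 68096\right)^{2} = \left(- \frac{124639}{2}\right)^{2} = \frac{15534880321}{4}$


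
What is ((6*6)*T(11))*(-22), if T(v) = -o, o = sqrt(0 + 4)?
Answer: 1584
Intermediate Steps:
o = 2 (o = sqrt(4) = 2)
T(v) = -2 (T(v) = -1*2 = -2)
((6*6)*T(11))*(-22) = ((6*6)*(-2))*(-22) = (36*(-2))*(-22) = -72*(-22) = 1584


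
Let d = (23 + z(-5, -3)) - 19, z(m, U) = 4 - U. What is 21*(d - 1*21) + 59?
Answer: -151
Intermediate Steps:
d = 11 (d = (23 + (4 - 1*(-3))) - 19 = (23 + (4 + 3)) - 19 = (23 + 7) - 19 = 30 - 19 = 11)
21*(d - 1*21) + 59 = 21*(11 - 1*21) + 59 = 21*(11 - 21) + 59 = 21*(-10) + 59 = -210 + 59 = -151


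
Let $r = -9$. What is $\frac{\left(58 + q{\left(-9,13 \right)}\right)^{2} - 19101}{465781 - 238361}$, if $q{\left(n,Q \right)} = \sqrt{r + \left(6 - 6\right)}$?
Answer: $- \frac{7873}{113710} + \frac{87 i}{56855} \approx -0.069237 + 0.0015302 i$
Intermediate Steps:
$q{\left(n,Q \right)} = 3 i$ ($q{\left(n,Q \right)} = \sqrt{-9 + \left(6 - 6\right)} = \sqrt{-9 + 0} = \sqrt{-9} = 3 i$)
$\frac{\left(58 + q{\left(-9,13 \right)}\right)^{2} - 19101}{465781 - 238361} = \frac{\left(58 + 3 i\right)^{2} - 19101}{465781 - 238361} = \frac{-19101 + \left(58 + 3 i\right)^{2}}{227420} = \left(-19101 + \left(58 + 3 i\right)^{2}\right) \frac{1}{227420} = - \frac{19101}{227420} + \frac{\left(58 + 3 i\right)^{2}}{227420}$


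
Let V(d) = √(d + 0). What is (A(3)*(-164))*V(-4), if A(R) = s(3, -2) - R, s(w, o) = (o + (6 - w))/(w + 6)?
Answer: 8528*I/9 ≈ 947.56*I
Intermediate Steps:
s(w, o) = (6 + o - w)/(6 + w)
V(d) = √d
A(R) = ⅑ - R (A(R) = (6 - 2 - 1*3)/(6 + 3) - R = (6 - 2 - 3)/9 - R = (⅑)*1 - R = ⅑ - R)
(A(3)*(-164))*V(-4) = ((⅑ - 1*3)*(-164))*√(-4) = ((⅑ - 3)*(-164))*(2*I) = (-26/9*(-164))*(2*I) = 4264*(2*I)/9 = 8528*I/9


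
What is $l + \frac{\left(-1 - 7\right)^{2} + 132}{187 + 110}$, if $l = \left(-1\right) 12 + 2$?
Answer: $- \frac{2774}{297} \approx -9.3401$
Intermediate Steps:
$l = -10$ ($l = -12 + 2 = -10$)
$l + \frac{\left(-1 - 7\right)^{2} + 132}{187 + 110} = -10 + \frac{\left(-1 - 7\right)^{2} + 132}{187 + 110} = -10 + \frac{\left(-8\right)^{2} + 132}{297} = -10 + \left(64 + 132\right) \frac{1}{297} = -10 + 196 \cdot \frac{1}{297} = -10 + \frac{196}{297} = - \frac{2774}{297}$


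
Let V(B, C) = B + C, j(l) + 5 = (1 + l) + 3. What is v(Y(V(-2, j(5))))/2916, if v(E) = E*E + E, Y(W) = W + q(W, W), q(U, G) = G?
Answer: 5/729 ≈ 0.0068587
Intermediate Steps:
j(l) = -1 + l (j(l) = -5 + ((1 + l) + 3) = -5 + (4 + l) = -1 + l)
Y(W) = 2*W (Y(W) = W + W = 2*W)
v(E) = E + E² (v(E) = E² + E = E + E²)
v(Y(V(-2, j(5))))/2916 = ((2*(-2 + (-1 + 5)))*(1 + 2*(-2 + (-1 + 5))))/2916 = ((2*(-2 + 4))*(1 + 2*(-2 + 4)))*(1/2916) = ((2*2)*(1 + 2*2))*(1/2916) = (4*(1 + 4))*(1/2916) = (4*5)*(1/2916) = 20*(1/2916) = 5/729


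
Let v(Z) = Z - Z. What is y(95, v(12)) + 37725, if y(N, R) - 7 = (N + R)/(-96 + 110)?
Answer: 528343/14 ≈ 37739.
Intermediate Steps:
v(Z) = 0
y(N, R) = 7 + N/14 + R/14 (y(N, R) = 7 + (N + R)/(-96 + 110) = 7 + (N + R)/14 = 7 + (N + R)*(1/14) = 7 + (N/14 + R/14) = 7 + N/14 + R/14)
y(95, v(12)) + 37725 = (7 + (1/14)*95 + (1/14)*0) + 37725 = (7 + 95/14 + 0) + 37725 = 193/14 + 37725 = 528343/14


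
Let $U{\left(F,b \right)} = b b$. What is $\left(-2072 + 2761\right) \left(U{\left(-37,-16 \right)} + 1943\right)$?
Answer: $1515111$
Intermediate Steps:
$U{\left(F,b \right)} = b^{2}$
$\left(-2072 + 2761\right) \left(U{\left(-37,-16 \right)} + 1943\right) = \left(-2072 + 2761\right) \left(\left(-16\right)^{2} + 1943\right) = 689 \left(256 + 1943\right) = 689 \cdot 2199 = 1515111$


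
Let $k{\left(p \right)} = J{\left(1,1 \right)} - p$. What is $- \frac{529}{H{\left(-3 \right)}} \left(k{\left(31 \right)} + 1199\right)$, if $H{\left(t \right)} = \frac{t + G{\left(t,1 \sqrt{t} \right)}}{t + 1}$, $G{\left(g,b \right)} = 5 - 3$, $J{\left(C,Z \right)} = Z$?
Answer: $-1236802$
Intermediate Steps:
$G{\left(g,b \right)} = 2$
$H{\left(t \right)} = \frac{2 + t}{1 + t}$ ($H{\left(t \right)} = \frac{t + 2}{t + 1} = \frac{2 + t}{1 + t}$)
$k{\left(p \right)} = 1 - p$
$- \frac{529}{H{\left(-3 \right)}} \left(k{\left(31 \right)} + 1199\right) = - \frac{529}{\frac{1}{1 - 3} \left(2 - 3\right)} \left(\left(1 - 31\right) + 1199\right) = - \frac{529}{\frac{1}{-2} \left(-1\right)} \left(\left(1 - 31\right) + 1199\right) = - \frac{529}{\left(- \frac{1}{2}\right) \left(-1\right)} \left(-30 + 1199\right) = - 529 \frac{1}{\frac{1}{2}} \cdot 1169 = \left(-529\right) 2 \cdot 1169 = \left(-1058\right) 1169 = -1236802$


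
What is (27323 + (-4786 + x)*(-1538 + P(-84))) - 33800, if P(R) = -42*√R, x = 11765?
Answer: -10740179 - 586236*I*√21 ≈ -1.074e+7 - 2.6865e+6*I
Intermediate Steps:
(27323 + (-4786 + x)*(-1538 + P(-84))) - 33800 = (27323 + (-4786 + 11765)*(-1538 - 84*I*√21)) - 33800 = (27323 + 6979*(-1538 - 84*I*√21)) - 33800 = (27323 + (-10733702 - 586236*I*√21)) - 33800 = (-10706379 - 586236*I*√21) - 33800 = -10740179 - 586236*I*√21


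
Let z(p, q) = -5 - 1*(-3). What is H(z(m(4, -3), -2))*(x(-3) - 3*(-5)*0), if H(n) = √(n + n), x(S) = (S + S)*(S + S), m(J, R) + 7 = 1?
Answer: 72*I ≈ 72.0*I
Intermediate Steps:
m(J, R) = -6 (m(J, R) = -7 + 1 = -6)
z(p, q) = -2 (z(p, q) = -5 + 3 = -2)
x(S) = 4*S² (x(S) = (2*S)*(2*S) = 4*S²)
H(n) = √2*√n (H(n) = √(2*n) = √2*√n)
H(z(m(4, -3), -2))*(x(-3) - 3*(-5)*0) = (√2*√(-2))*(4*(-3)² - 3*(-5)*0) = (√2*(I*√2))*(4*9 + 15*0) = (2*I)*(36 + 0) = (2*I)*36 = 72*I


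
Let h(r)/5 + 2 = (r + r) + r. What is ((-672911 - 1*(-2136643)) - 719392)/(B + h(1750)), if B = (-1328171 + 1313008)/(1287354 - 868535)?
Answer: 311743734460/10989795397 ≈ 28.367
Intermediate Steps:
B = -15163/418819 ≈ -0.036204
h(r) = -10 + 15*r (h(r) = -10 + 5*((r + r) + r) = -10 + 5*(2*r + r) = -10 + 5*(3*r) = -10 + 15*r)
((-672911 - 1*(-2136643)) - 719392)/(B + h(1750)) = ((-672911 - 1*(-2136643)) - 719392)/(-15163/418819 + (-10 + 15*1750)) = ((-672911 + 2136643) - 719392)/(-15163/418819 + (-10 + 26250)) = (1463732 - 719392)/(-15163/418819 + 26240) = 744340/(10989795397/418819) = 744340*(418819/10989795397) = 311743734460/10989795397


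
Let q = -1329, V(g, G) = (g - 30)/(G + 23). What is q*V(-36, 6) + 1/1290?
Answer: 113151089/37410 ≈ 3024.6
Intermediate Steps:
V(g, G) = (-30 + g)/(23 + G)
q*V(-36, 6) + 1/1290 = -1329*(-30 - 36)/(23 + 6) + 1/1290 = -1329*(-66)/29 + 1/1290 = -1329*(-66/29) + 1/1290 = 87714/29 + 1/1290 = 113151089/37410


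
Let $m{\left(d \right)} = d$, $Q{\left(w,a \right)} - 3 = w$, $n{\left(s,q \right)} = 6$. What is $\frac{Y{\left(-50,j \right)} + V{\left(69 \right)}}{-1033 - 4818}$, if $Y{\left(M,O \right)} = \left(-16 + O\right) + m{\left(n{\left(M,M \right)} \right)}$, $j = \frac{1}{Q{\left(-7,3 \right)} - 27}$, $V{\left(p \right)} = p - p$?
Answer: $\frac{311}{181381} \approx 0.0017146$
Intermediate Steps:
$V{\left(p \right)} = 0$
$Q{\left(w,a \right)} = 3 + w$
$j = - \frac{1}{31}$ ($j = \frac{1}{\left(3 - 7\right) - 27} = \frac{1}{-4 - 27} = \frac{1}{-31} = - \frac{1}{31} \approx -0.032258$)
$Y{\left(M,O \right)} = -10 + O$ ($Y{\left(M,O \right)} = \left(-16 + O\right) + 6 = -10 + O$)
$\frac{Y{\left(-50,j \right)} + V{\left(69 \right)}}{-1033 - 4818} = \frac{\left(-10 - \frac{1}{31}\right) + 0}{-1033 - 4818} = \frac{- \frac{311}{31} + 0}{-5851} = \left(- \frac{311}{31}\right) \left(- \frac{1}{5851}\right) = \frac{311}{181381}$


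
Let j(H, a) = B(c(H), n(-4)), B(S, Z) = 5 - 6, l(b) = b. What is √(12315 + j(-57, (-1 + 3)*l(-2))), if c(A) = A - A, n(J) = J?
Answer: √12314 ≈ 110.97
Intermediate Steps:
c(A) = 0
B(S, Z) = -1
j(H, a) = -1
√(12315 + j(-57, (-1 + 3)*l(-2))) = √(12315 - 1) = √12314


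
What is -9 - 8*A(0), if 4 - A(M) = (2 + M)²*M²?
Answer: -41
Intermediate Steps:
A(M) = 4 - M²*(2 + M)² (A(M) = 4 - (2 + M)²*M² = 4 - M²*(2 + M)²)
-9 - 8*A(0) = -9 - 8*(4 - 1*0²*(2 + 0)²) = -9 - 8*(4 - 1*0*2²) = -9 - 8*(4 - 1*0*4) = -9 - 8*(4 + 0) = -9 - 8*4 = -9 - 32 = -41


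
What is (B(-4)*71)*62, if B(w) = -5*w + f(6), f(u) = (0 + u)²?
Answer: 246512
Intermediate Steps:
f(u) = u²
B(w) = 36 - 5*w (B(w) = -5*w + 6² = -5*w + 36 = 36 - 5*w)
(B(-4)*71)*62 = ((36 - 5*(-4))*71)*62 = ((36 + 20)*71)*62 = (56*71)*62 = 3976*62 = 246512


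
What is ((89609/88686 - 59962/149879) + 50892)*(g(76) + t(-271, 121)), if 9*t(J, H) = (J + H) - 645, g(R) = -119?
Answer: -16183319853597569/1533711807 ≈ -1.0552e+7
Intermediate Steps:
t(J, H) = -215/3 + H/9 + J/9 (t(J, H) = ((J + H) - 645)/9 = ((H + J) - 645)/9 = (-645 + H + J)/9 = -215/3 + H/9 + J/9)
((89609/88686 - 59962/149879) + 50892)*(g(76) + t(-271, 121)) = ((89609/88686 - 59962/149879) + 50892)*(-119 + (-215/3 + (1/9)*121 + (1/9)*(-271))) = ((89609*(1/88686) - 59962*1/149879) + 50892)*(-119 + (-215/3 + 121/9 - 271/9)) = ((6893/6822 - 59962/149879) + 50892)*(-119 - 265/3) = (624055183/1022474538 + 50892)*(-622/3) = (52036398243079/1022474538)*(-622/3) = -16183319853597569/1533711807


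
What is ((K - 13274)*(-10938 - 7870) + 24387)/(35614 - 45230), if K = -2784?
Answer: -302043251/9616 ≈ -31411.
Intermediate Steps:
((K - 13274)*(-10938 - 7870) + 24387)/(35614 - 45230) = ((-2784 - 13274)*(-10938 - 7870) + 24387)/(35614 - 45230) = (-16058*(-18808) + 24387)/(-9616) = (302018864 + 24387)*(-1/9616) = 302043251*(-1/9616) = -302043251/9616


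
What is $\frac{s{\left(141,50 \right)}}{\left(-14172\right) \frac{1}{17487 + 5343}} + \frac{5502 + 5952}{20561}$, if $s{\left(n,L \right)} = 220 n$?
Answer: $- \frac{1213405196376}{24282541} \approx -49970.0$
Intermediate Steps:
$\frac{s{\left(141,50 \right)}}{\left(-14172\right) \frac{1}{17487 + 5343}} + \frac{5502 + 5952}{20561} = \frac{220 \cdot 141}{\left(-14172\right) \frac{1}{17487 + 5343}} + \frac{5502 + 5952}{20561} = \frac{31020}{\left(-14172\right) \frac{1}{22830}} + 11454 \cdot \frac{1}{20561} = \frac{31020}{\left(-14172\right) \frac{1}{22830}} + \frac{11454}{20561} = \frac{31020}{- \frac{2362}{3805}} + \frac{11454}{20561} = 31020 \left(- \frac{3805}{2362}\right) + \frac{11454}{20561} = - \frac{59015550}{1181} + \frac{11454}{20561} = - \frac{1213405196376}{24282541}$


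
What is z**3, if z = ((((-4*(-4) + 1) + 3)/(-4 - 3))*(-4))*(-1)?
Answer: -512000/343 ≈ -1492.7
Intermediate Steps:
z = -80/7 (z = ((((16 + 1) + 3)/(-7))*(-4))*(-1) = (((17 + 3)*(-1/7))*(-4))*(-1) = ((20*(-1/7))*(-4))*(-1) = -20/7*(-4)*(-1) = (80/7)*(-1) = -80/7 ≈ -11.429)
z**3 = (-80/7)**3 = -512000/343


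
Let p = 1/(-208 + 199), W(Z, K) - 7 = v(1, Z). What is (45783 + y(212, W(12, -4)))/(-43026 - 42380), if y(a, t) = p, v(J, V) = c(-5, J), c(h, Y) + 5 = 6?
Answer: -206023/384327 ≈ -0.53606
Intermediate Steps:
c(h, Y) = 1 (c(h, Y) = -5 + 6 = 1)
v(J, V) = 1
W(Z, K) = 8 (W(Z, K) = 7 + 1 = 8)
p = -1/9 (p = 1/(-9) = -1/9 ≈ -0.11111)
y(a, t) = -1/9
(45783 + y(212, W(12, -4)))/(-43026 - 42380) = (45783 - 1/9)/(-43026 - 42380) = (412046/9)/(-85406) = (412046/9)*(-1/85406) = -206023/384327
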